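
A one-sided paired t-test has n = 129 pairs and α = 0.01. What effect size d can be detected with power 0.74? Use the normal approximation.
d ≈ 0.26

Minimum detectable effect (paired t-test, normal approximation):
d = (z_α + z_β) / √n
d = (2.326 + 0.643) / √129
d = 2.970 / 11.358
d ≈ 0.26

By Cohen's convention (0.2 small / 0.5 medium / 0.8 large): small effect.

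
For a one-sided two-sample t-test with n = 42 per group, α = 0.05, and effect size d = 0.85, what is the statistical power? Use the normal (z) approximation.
Power ≈ 0.99

Power calculation (two-sample t-test, normal approximation):
z_β = d · √(n/2) - z_α
z_β = 0.85 · √(42/2) - 1.645
z_β = 0.85 · 4.583 - 1.645
z_β = 2.250

Power = Φ(z_β) = Φ(2.250) ≈ 0.988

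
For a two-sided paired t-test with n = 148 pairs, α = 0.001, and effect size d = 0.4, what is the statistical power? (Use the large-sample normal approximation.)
Power ≈ 0.94

Power calculation (paired t-test, normal approximation):
z_β = d · √n - z_{α/2}
z_β = 0.4 · √148 - 3.291
z_β = 0.4 · 12.166 - 3.291
z_β = 1.576

Power = Φ(z_β) = Φ(1.576) ≈ 0.942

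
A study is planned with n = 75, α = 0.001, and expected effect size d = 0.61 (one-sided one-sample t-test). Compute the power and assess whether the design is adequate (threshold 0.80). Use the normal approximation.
Power ≈ 0.99; the study is adequately powered (power ≥ 0.80)

Power calculation (one-sample t-test, normal approximation):
z_β = d · √n - z_α
z_β = 0.61 · √75 - 3.090
z_β = 0.61 · 8.660 - 3.090
z_β = 2.193

Power = Φ(z_β) = Φ(2.193) ≈ 0.986

Effect size d = 0.61 is medium by Cohen's convention (0.2/0.5/0.8).

Threshold: power ≥ 0.80 is conventionally adequate.
Power ≈ 0.99 → the study is adequately powered (power ≥ 0.80).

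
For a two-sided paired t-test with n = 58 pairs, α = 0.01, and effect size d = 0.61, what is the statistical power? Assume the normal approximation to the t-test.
Power ≈ 0.98

Power calculation (paired t-test, normal approximation):
z_β = d · √n - z_{α/2}
z_β = 0.61 · √58 - 2.576
z_β = 0.61 · 7.616 - 2.576
z_β = 2.070

Power = Φ(z_β) = Φ(2.070) ≈ 0.981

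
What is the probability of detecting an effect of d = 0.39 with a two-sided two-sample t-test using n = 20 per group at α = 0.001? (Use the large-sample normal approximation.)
Power ≈ 0.02

Power calculation (two-sample t-test, normal approximation):
z_β = d · √(n/2) - z_{α/2}
z_β = 0.39 · √(20/2) - 3.291
z_β = 0.39 · 3.162 - 3.291
z_β = -2.057

Power = Φ(z_β) = Φ(-2.057) ≈ 0.020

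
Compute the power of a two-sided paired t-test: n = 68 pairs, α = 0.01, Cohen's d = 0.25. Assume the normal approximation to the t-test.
Power ≈ 0.30

Power calculation (paired t-test, normal approximation):
z_β = d · √n - z_{α/2}
z_β = 0.25 · √68 - 2.576
z_β = 0.25 · 8.246 - 2.576
z_β = -0.514

Power = Φ(z_β) = Φ(-0.514) ≈ 0.304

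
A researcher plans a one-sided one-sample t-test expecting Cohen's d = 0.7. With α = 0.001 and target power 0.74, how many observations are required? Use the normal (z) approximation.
n = 29

Sample size formula (one-sample t-test, normal approximation):
n = ((z_α + z_β) / d)²

z_α = 3.090 (for α = 0.001, one-sided)
z_β = 0.643 (for power = 0.74)
d = 0.7

n = ((3.090 + 0.643) / 0.7)²
n = (5.333)²
n ≈ 28.44
Round up to the next whole number: n = 29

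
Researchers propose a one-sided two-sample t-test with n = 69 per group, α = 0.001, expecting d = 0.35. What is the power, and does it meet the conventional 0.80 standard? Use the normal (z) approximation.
Power ≈ 0.15; the study is underpowered (power < 0.80)

Power calculation (two-sample t-test, normal approximation):
z_β = d · √(n/2) - z_α
z_β = 0.35 · √(69/2) - 3.090
z_β = 0.35 · 5.874 - 3.090
z_β = -1.034

Power = Φ(z_β) = Φ(-1.034) ≈ 0.150

Effect size d = 0.35 is small by Cohen's convention (0.2/0.5/0.8).

Threshold: power ≥ 0.80 is conventionally adequate.
Power ≈ 0.15 → the study is underpowered (power < 0.80).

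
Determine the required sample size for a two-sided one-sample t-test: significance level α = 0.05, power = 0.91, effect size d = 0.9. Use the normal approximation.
n = 14

Sample size formula (one-sample t-test, normal approximation):
n = ((z_{α/2} + z_β) / d)²

z_{α/2} = 1.960 (for α = 0.05, two-sided)
z_β = 1.341 (for power = 0.91)
d = 0.9

n = ((1.960 + 1.341) / 0.9)²
n = (3.668)²
n ≈ 13.45
Round up to the next whole number: n = 14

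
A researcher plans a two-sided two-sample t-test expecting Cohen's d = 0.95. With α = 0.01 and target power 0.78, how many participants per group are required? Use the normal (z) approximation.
n = 25 per group

Sample size formula (two-sample t-test, normal approximation):
n = 2 · ((z_{α/2} + z_β) / d)²

z_{α/2} = 2.576 (for α = 0.01, two-sided)
z_β = 0.772 (for power = 0.78)
d = 0.95

n = 2 · ((2.576 + 0.772) / 0.95)²
n = 2 · (3.524)²
n ≈ 24.84
Round up to the next whole number: n = 25 per group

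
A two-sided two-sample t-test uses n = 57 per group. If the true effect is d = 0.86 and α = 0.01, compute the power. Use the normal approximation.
Power ≈ 0.98

Power calculation (two-sample t-test, normal approximation):
z_β = d · √(n/2) - z_{α/2}
z_β = 0.86 · √(57/2) - 2.576
z_β = 0.86 · 5.339 - 2.576
z_β = 2.015

Power = Φ(z_β) = Φ(2.015) ≈ 0.978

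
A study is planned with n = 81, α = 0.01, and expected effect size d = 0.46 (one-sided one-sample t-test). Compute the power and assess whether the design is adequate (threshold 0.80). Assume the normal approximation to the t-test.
Power ≈ 0.97; the study is adequately powered (power ≥ 0.80)

Power calculation (one-sample t-test, normal approximation):
z_β = d · √n - z_α
z_β = 0.46 · √81 - 2.326
z_β = 0.46 · 9.000 - 2.326
z_β = 1.814

Power = Φ(z_β) = Φ(1.814) ≈ 0.965

Effect size d = 0.46 is small by Cohen's convention (0.2/0.5/0.8).

Threshold: power ≥ 0.80 is conventionally adequate.
Power ≈ 0.97 → the study is adequately powered (power ≥ 0.80).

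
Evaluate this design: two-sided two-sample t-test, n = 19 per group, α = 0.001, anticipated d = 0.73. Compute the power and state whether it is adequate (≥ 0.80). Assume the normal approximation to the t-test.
Power ≈ 0.15; the study is underpowered (power < 0.80)

Power calculation (two-sample t-test, normal approximation):
z_β = d · √(n/2) - z_{α/2}
z_β = 0.73 · √(19/2) - 3.291
z_β = 0.73 · 3.082 - 3.291
z_β = -1.041

Power = Φ(z_β) = Φ(-1.041) ≈ 0.149

Effect size d = 0.73 is medium by Cohen's convention (0.2/0.5/0.8).

Threshold: power ≥ 0.80 is conventionally adequate.
Power ≈ 0.15 → the study is underpowered (power < 0.80).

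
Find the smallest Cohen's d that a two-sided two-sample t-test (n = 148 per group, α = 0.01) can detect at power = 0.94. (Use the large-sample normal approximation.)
d ≈ 0.48

Minimum detectable effect (two-sample t-test, normal approximation):
d = (z_{α/2} + z_β) / √(n/2)
d = (2.576 + 1.555) / √(148/2)
d = 4.131 / 8.602
d ≈ 0.48

By Cohen's convention (0.2 small / 0.5 medium / 0.8 large): small effect.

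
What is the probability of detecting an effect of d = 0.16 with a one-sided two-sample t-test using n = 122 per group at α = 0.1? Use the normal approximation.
Power ≈ 0.49

Power calculation (two-sample t-test, normal approximation):
z_β = d · √(n/2) - z_α
z_β = 0.16 · √(122/2) - 1.282
z_β = 0.16 · 7.810 - 1.282
z_β = -0.032

Power = Φ(z_β) = Φ(-0.032) ≈ 0.487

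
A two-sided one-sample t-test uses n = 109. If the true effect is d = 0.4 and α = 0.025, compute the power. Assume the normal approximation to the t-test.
Power ≈ 0.97

Power calculation (one-sample t-test, normal approximation):
z_β = d · √n - z_{α/2}
z_β = 0.4 · √109 - 2.241
z_β = 0.4 · 10.440 - 2.241
z_β = 1.935

Power = Φ(z_β) = Φ(1.935) ≈ 0.973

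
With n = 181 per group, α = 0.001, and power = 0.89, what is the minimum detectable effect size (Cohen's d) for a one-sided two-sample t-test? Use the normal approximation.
d ≈ 0.45

Minimum detectable effect (two-sample t-test, normal approximation):
d = (z_α + z_β) / √(n/2)
d = (3.090 + 1.227) / √(181/2)
d = 4.317 / 9.513
d ≈ 0.45

By Cohen's convention (0.2 small / 0.5 medium / 0.8 large): small effect.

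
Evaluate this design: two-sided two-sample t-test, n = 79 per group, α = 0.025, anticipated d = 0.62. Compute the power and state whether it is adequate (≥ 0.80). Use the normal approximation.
Power ≈ 0.95; the study is adequately powered (power ≥ 0.80)

Power calculation (two-sample t-test, normal approximation):
z_β = d · √(n/2) - z_{α/2}
z_β = 0.62 · √(79/2) - 2.241
z_β = 0.62 · 6.285 - 2.241
z_β = 1.655

Power = Φ(z_β) = Φ(1.655) ≈ 0.951

Effect size d = 0.62 is medium by Cohen's convention (0.2/0.5/0.8).

Threshold: power ≥ 0.80 is conventionally adequate.
Power ≈ 0.95 → the study is adequately powered (power ≥ 0.80).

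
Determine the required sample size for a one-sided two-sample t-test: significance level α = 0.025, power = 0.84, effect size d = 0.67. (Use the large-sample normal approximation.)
n = 39 per group

Sample size formula (two-sample t-test, normal approximation):
n = 2 · ((z_α + z_β) / d)²

z_α = 1.960 (for α = 0.025, one-sided)
z_β = 0.994 (for power = 0.84)
d = 0.67

n = 2 · ((1.960 + 0.994) / 0.67)²
n = 2 · (4.409)²
n ≈ 38.88
Round up to the next whole number: n = 39 per group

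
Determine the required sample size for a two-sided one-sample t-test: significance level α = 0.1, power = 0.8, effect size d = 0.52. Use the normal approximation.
n = 23

Sample size formula (one-sample t-test, normal approximation):
n = ((z_{α/2} + z_β) / d)²

z_{α/2} = 1.645 (for α = 0.1, two-sided)
z_β = 0.842 (for power = 0.8)
d = 0.52

n = ((1.645 + 0.842) / 0.52)²
n = (4.783)²
n ≈ 22.88
Round up to the next whole number: n = 23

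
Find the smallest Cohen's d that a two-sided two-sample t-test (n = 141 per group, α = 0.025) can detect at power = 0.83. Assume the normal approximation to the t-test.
d ≈ 0.38

Minimum detectable effect (two-sample t-test, normal approximation):
d = (z_{α/2} + z_β) / √(n/2)
d = (2.241 + 0.954) / √(141/2)
d = 3.196 / 8.396
d ≈ 0.38

By Cohen's convention (0.2 small / 0.5 medium / 0.8 large): small effect.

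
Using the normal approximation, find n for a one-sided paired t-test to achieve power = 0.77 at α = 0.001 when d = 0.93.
n = 17 pairs

Sample size formula (paired t-test, normal approximation):
n = ((z_α + z_β) / d)²

z_α = 3.090 (for α = 0.001, one-sided)
z_β = 0.739 (for power = 0.77)
d = 0.93

n = ((3.090 + 0.739) / 0.93)²
n = (4.117)²
n ≈ 16.95
Round up to the next whole number: n = 17 pairs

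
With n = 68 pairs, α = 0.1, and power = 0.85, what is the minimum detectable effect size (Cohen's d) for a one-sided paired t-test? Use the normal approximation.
d ≈ 0.28

Minimum detectable effect (paired t-test, normal approximation):
d = (z_α + z_β) / √n
d = (1.282 + 1.036) / √68
d = 2.318 / 8.246
d ≈ 0.28

By Cohen's convention (0.2 small / 0.5 medium / 0.8 large): small effect.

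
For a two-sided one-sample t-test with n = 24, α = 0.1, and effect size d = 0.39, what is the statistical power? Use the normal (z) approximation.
Power ≈ 0.60

Power calculation (one-sample t-test, normal approximation):
z_β = d · √n - z_{α/2}
z_β = 0.39 · √24 - 1.645
z_β = 0.39 · 4.899 - 1.645
z_β = 0.266

Power = Φ(z_β) = Φ(0.266) ≈ 0.605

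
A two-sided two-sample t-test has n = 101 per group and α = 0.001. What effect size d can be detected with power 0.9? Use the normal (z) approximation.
d ≈ 0.64

Minimum detectable effect (two-sample t-test, normal approximation):
d = (z_{α/2} + z_β) / √(n/2)
d = (3.291 + 1.282) / √(101/2)
d = 4.572 / 7.106
d ≈ 0.64

By Cohen's convention (0.2 small / 0.5 medium / 0.8 large): medium effect.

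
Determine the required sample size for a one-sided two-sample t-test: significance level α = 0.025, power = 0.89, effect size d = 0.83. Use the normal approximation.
n = 30 per group

Sample size formula (two-sample t-test, normal approximation):
n = 2 · ((z_α + z_β) / d)²

z_α = 1.960 (for α = 0.025, one-sided)
z_β = 1.227 (for power = 0.89)
d = 0.83

n = 2 · ((1.960 + 1.227) / 0.83)²
n = 2 · (3.840)²
n ≈ 29.49
Round up to the next whole number: n = 30 per group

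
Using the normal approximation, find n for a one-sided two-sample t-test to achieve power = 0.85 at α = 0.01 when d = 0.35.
n = 185 per group

Sample size formula (two-sample t-test, normal approximation):
n = 2 · ((z_α + z_β) / d)²

z_α = 2.326 (for α = 0.01, one-sided)
z_β = 1.036 (for power = 0.85)
d = 0.35

n = 2 · ((2.326 + 1.036) / 0.35)²
n = 2 · (9.606)²
n ≈ 184.55
Round up to the next whole number: n = 185 per group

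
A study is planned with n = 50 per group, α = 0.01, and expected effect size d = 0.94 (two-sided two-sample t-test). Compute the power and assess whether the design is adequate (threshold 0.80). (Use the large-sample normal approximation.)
Power ≈ 0.98; the study is adequately powered (power ≥ 0.80)

Power calculation (two-sample t-test, normal approximation):
z_β = d · √(n/2) - z_{α/2}
z_β = 0.94 · √(50/2) - 2.576
z_β = 0.94 · 5.000 - 2.576
z_β = 2.124

Power = Φ(z_β) = Φ(2.124) ≈ 0.983

Effect size d = 0.94 is large by Cohen's convention (0.2/0.5/0.8).

Threshold: power ≥ 0.80 is conventionally adequate.
Power ≈ 0.98 → the study is adequately powered (power ≥ 0.80).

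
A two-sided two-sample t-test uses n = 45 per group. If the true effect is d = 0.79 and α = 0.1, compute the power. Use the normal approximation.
Power ≈ 0.98

Power calculation (two-sample t-test, normal approximation):
z_β = d · √(n/2) - z_{α/2}
z_β = 0.79 · √(45/2) - 1.645
z_β = 0.79 · 4.743 - 1.645
z_β = 2.102

Power = Φ(z_β) = Φ(2.102) ≈ 0.982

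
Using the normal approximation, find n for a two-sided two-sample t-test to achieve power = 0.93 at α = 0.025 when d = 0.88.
n = 36 per group

Sample size formula (two-sample t-test, normal approximation):
n = 2 · ((z_{α/2} + z_β) / d)²

z_{α/2} = 2.241 (for α = 0.025, two-sided)
z_β = 1.476 (for power = 0.93)
d = 0.88

n = 2 · ((2.241 + 1.476) / 0.88)²
n = 2 · (4.224)²
n ≈ 35.68
Round up to the next whole number: n = 36 per group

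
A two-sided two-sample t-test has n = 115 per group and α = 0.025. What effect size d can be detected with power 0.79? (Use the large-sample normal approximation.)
d ≈ 0.40

Minimum detectable effect (two-sample t-test, normal approximation):
d = (z_{α/2} + z_β) / √(n/2)
d = (2.241 + 0.806) / √(115/2)
d = 3.048 / 7.583
d ≈ 0.40

By Cohen's convention (0.2 small / 0.5 medium / 0.8 large): small effect.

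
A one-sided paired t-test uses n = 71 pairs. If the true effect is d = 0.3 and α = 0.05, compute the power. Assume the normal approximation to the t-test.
Power ≈ 0.81

Power calculation (paired t-test, normal approximation):
z_β = d · √n - z_α
z_β = 0.3 · √71 - 1.645
z_β = 0.3 · 8.426 - 1.645
z_β = 0.883

Power = Φ(z_β) = Φ(0.883) ≈ 0.811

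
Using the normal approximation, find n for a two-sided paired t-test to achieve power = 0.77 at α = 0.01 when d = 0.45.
n = 55 pairs

Sample size formula (paired t-test, normal approximation):
n = ((z_{α/2} + z_β) / d)²

z_{α/2} = 2.576 (for α = 0.01, two-sided)
z_β = 0.739 (for power = 0.77)
d = 0.45

n = ((2.576 + 0.739) / 0.45)²
n = (7.367)²
n ≈ 54.27
Round up to the next whole number: n = 55 pairs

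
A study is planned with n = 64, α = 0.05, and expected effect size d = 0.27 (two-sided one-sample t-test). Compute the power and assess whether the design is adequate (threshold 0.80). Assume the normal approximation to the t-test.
Power ≈ 0.58; the study is underpowered (power < 0.80)

Power calculation (one-sample t-test, normal approximation):
z_β = d · √n - z_{α/2}
z_β = 0.27 · √64 - 1.960
z_β = 0.27 · 8.000 - 1.960
z_β = 0.200

Power = Φ(z_β) = Φ(0.200) ≈ 0.579

Effect size d = 0.27 is small by Cohen's convention (0.2/0.5/0.8).

Threshold: power ≥ 0.80 is conventionally adequate.
Power ≈ 0.58 → the study is underpowered (power < 0.80).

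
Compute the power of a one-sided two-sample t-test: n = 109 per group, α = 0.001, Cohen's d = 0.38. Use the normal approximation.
Power ≈ 0.39

Power calculation (two-sample t-test, normal approximation):
z_β = d · √(n/2) - z_α
z_β = 0.38 · √(109/2) - 3.090
z_β = 0.38 · 7.382 - 3.090
z_β = -0.285

Power = Φ(z_β) = Φ(-0.285) ≈ 0.388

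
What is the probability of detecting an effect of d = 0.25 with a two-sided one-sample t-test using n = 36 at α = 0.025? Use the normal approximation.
Power ≈ 0.23

Power calculation (one-sample t-test, normal approximation):
z_β = d · √n - z_{α/2}
z_β = 0.25 · √36 - 2.241
z_β = 0.25 · 6.000 - 2.241
z_β = -0.741

Power = Φ(z_β) = Φ(-0.741) ≈ 0.229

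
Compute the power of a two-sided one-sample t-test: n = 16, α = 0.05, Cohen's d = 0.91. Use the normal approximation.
Power ≈ 0.95

Power calculation (one-sample t-test, normal approximation):
z_β = d · √n - z_{α/2}
z_β = 0.91 · √16 - 1.960
z_β = 0.91 · 4.000 - 1.960
z_β = 1.680

Power = Φ(z_β) = Φ(1.680) ≈ 0.954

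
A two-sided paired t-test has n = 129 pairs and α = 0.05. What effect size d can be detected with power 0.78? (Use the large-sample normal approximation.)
d ≈ 0.24

Minimum detectable effect (paired t-test, normal approximation):
d = (z_{α/2} + z_β) / √n
d = (1.960 + 0.772) / √129
d = 2.732 / 11.358
d ≈ 0.24

By Cohen's convention (0.2 small / 0.5 medium / 0.8 large): small effect.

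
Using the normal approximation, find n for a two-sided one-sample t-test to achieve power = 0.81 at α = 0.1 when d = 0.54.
n = 22

Sample size formula (one-sample t-test, normal approximation):
n = ((z_{α/2} + z_β) / d)²

z_{α/2} = 1.645 (for α = 0.1, two-sided)
z_β = 0.878 (for power = 0.81)
d = 0.54

n = ((1.645 + 0.878) / 0.54)²
n = (4.672)²
n ≈ 21.83
Round up to the next whole number: n = 22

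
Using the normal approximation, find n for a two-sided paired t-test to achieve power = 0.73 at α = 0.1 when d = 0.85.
n = 8 pairs

Sample size formula (paired t-test, normal approximation):
n = ((z_{α/2} + z_β) / d)²

z_{α/2} = 1.645 (for α = 0.1, two-sided)
z_β = 0.613 (for power = 0.73)
d = 0.85

n = ((1.645 + 0.613) / 0.85)²
n = (2.656)²
n ≈ 7.05
Round up to the next whole number: n = 8 pairs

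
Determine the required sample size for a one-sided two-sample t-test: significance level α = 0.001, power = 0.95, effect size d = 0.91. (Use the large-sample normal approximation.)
n = 55 per group

Sample size formula (two-sample t-test, normal approximation):
n = 2 · ((z_α + z_β) / d)²

z_α = 3.090 (for α = 0.001, one-sided)
z_β = 1.645 (for power = 0.95)
d = 0.91

n = 2 · ((3.090 + 1.645) / 0.91)²
n = 2 · (5.203)²
n ≈ 54.14
Round up to the next whole number: n = 55 per group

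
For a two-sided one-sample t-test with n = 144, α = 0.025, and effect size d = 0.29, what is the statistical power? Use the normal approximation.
Power ≈ 0.89

Power calculation (one-sample t-test, normal approximation):
z_β = d · √n - z_{α/2}
z_β = 0.29 · √144 - 2.241
z_β = 0.29 · 12.000 - 2.241
z_β = 1.239

Power = Φ(z_β) = Φ(1.239) ≈ 0.892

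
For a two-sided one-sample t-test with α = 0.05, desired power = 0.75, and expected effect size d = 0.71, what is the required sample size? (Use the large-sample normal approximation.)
n = 14

Sample size formula (one-sample t-test, normal approximation):
n = ((z_{α/2} + z_β) / d)²

z_{α/2} = 1.960 (for α = 0.05, two-sided)
z_β = 0.674 (for power = 0.75)
d = 0.71

n = ((1.960 + 0.674) / 0.71)²
n = (3.710)²
n ≈ 13.76
Round up to the next whole number: n = 14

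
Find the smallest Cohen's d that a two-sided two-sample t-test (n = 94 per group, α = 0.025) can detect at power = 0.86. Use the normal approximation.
d ≈ 0.48

Minimum detectable effect (two-sample t-test, normal approximation):
d = (z_{α/2} + z_β) / √(n/2)
d = (2.241 + 1.080) / √(94/2)
d = 3.322 / 6.856
d ≈ 0.48

By Cohen's convention (0.2 small / 0.5 medium / 0.8 large): small effect.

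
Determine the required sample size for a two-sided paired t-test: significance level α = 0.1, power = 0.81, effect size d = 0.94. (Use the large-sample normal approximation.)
n = 8 pairs

Sample size formula (paired t-test, normal approximation):
n = ((z_{α/2} + z_β) / d)²

z_{α/2} = 1.645 (for α = 0.1, two-sided)
z_β = 0.878 (for power = 0.81)
d = 0.94

n = ((1.645 + 0.878) / 0.94)²
n = (2.684)²
n ≈ 7.20
Round up to the next whole number: n = 8 pairs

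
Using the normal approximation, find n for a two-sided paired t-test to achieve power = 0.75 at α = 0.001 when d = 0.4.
n = 99 pairs

Sample size formula (paired t-test, normal approximation):
n = ((z_{α/2} + z_β) / d)²

z_{α/2} = 3.291 (for α = 0.001, two-sided)
z_β = 0.674 (for power = 0.75)
d = 0.4

n = ((3.291 + 0.674) / 0.4)²
n = (9.913)²
n ≈ 98.27
Round up to the next whole number: n = 99 pairs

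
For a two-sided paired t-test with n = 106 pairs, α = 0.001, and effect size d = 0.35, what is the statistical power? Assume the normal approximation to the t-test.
Power ≈ 0.62

Power calculation (paired t-test, normal approximation):
z_β = d · √n - z_{α/2}
z_β = 0.35 · √106 - 3.291
z_β = 0.35 · 10.296 - 3.291
z_β = 0.313

Power = Φ(z_β) = Φ(0.313) ≈ 0.623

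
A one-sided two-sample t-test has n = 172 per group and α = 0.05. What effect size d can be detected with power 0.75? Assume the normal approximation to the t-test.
d ≈ 0.25

Minimum detectable effect (two-sample t-test, normal approximation):
d = (z_α + z_β) / √(n/2)
d = (1.645 + 0.674) / √(172/2)
d = 2.319 / 9.274
d ≈ 0.25

By Cohen's convention (0.2 small / 0.5 medium / 0.8 large): small effect.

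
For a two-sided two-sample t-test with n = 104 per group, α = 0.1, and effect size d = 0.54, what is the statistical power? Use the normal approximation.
Power ≈ 0.99

Power calculation (two-sample t-test, normal approximation):
z_β = d · √(n/2) - z_{α/2}
z_β = 0.54 · √(104/2) - 1.645
z_β = 0.54 · 7.211 - 1.645
z_β = 2.249

Power = Φ(z_β) = Φ(2.249) ≈ 0.988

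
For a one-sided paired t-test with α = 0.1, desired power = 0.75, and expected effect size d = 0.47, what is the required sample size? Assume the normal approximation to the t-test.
n = 18 pairs

Sample size formula (paired t-test, normal approximation):
n = ((z_α + z_β) / d)²

z_α = 1.282 (for α = 0.1, one-sided)
z_β = 0.674 (for power = 0.75)
d = 0.47

n = ((1.282 + 0.674) / 0.47)²
n = (4.162)²
n ≈ 17.32
Round up to the next whole number: n = 18 pairs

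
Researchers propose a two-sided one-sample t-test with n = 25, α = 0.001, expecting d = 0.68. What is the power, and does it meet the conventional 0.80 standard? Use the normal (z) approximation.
Power ≈ 0.54; the study is underpowered (power < 0.80)

Power calculation (one-sample t-test, normal approximation):
z_β = d · √n - z_{α/2}
z_β = 0.68 · √25 - 3.291
z_β = 0.68 · 5.000 - 3.291
z_β = 0.109

Power = Φ(z_β) = Φ(0.109) ≈ 0.544

Effect size d = 0.68 is medium by Cohen's convention (0.2/0.5/0.8).

Threshold: power ≥ 0.80 is conventionally adequate.
Power ≈ 0.54 → the study is underpowered (power < 0.80).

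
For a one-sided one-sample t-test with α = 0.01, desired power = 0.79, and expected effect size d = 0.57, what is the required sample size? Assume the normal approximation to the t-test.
n = 31

Sample size formula (one-sample t-test, normal approximation):
n = ((z_α + z_β) / d)²

z_α = 2.326 (for α = 0.01, one-sided)
z_β = 0.806 (for power = 0.79)
d = 0.57

n = ((2.326 + 0.806) / 0.57)²
n = (5.495)²
n ≈ 30.20
Round up to the next whole number: n = 31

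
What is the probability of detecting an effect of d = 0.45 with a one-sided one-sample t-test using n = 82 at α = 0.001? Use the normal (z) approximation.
Power ≈ 0.84

Power calculation (one-sample t-test, normal approximation):
z_β = d · √n - z_α
z_β = 0.45 · √82 - 3.090
z_β = 0.45 · 9.055 - 3.090
z_β = 0.985

Power = Φ(z_β) = Φ(0.985) ≈ 0.838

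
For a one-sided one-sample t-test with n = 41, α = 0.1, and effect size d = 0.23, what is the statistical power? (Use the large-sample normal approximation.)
Power ≈ 0.58

Power calculation (one-sample t-test, normal approximation):
z_β = d · √n - z_α
z_β = 0.23 · √41 - 1.282
z_β = 0.23 · 6.403 - 1.282
z_β = 0.191

Power = Φ(z_β) = Φ(0.191) ≈ 0.576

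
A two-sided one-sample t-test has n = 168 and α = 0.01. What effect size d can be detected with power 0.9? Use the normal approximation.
d ≈ 0.30

Minimum detectable effect (one-sample t-test, normal approximation):
d = (z_{α/2} + z_β) / √n
d = (2.576 + 1.282) / √168
d = 3.857 / 12.961
d ≈ 0.30

By Cohen's convention (0.2 small / 0.5 medium / 0.8 large): small effect.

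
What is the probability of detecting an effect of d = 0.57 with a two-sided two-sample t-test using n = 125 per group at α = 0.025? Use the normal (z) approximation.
Power ≈ 0.99

Power calculation (two-sample t-test, normal approximation):
z_β = d · √(n/2) - z_{α/2}
z_β = 0.57 · √(125/2) - 2.241
z_β = 0.57 · 7.906 - 2.241
z_β = 2.265

Power = Φ(z_β) = Φ(2.265) ≈ 0.988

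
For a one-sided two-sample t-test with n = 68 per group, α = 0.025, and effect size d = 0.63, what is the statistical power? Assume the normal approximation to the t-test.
Power ≈ 0.96

Power calculation (two-sample t-test, normal approximation):
z_β = d · √(n/2) - z_α
z_β = 0.63 · √(68/2) - 1.960
z_β = 0.63 · 5.831 - 1.960
z_β = 1.714

Power = Φ(z_β) = Φ(1.714) ≈ 0.957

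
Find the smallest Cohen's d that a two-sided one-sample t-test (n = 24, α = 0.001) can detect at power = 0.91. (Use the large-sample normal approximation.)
d ≈ 0.95

Minimum detectable effect (one-sample t-test, normal approximation):
d = (z_{α/2} + z_β) / √n
d = (3.291 + 1.341) / √24
d = 4.631 / 4.899
d ≈ 0.95

By Cohen's convention (0.2 small / 0.5 medium / 0.8 large): large effect.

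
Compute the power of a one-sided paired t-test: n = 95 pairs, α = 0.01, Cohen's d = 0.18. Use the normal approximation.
Power ≈ 0.28

Power calculation (paired t-test, normal approximation):
z_β = d · √n - z_α
z_β = 0.18 · √95 - 2.326
z_β = 0.18 · 9.747 - 2.326
z_β = -0.572

Power = Φ(z_β) = Φ(-0.572) ≈ 0.284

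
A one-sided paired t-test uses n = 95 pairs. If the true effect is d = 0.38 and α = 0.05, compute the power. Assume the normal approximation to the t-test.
Power ≈ 0.98

Power calculation (paired t-test, normal approximation):
z_β = d · √n - z_α
z_β = 0.38 · √95 - 1.645
z_β = 0.38 · 9.747 - 1.645
z_β = 2.059

Power = Φ(z_β) = Φ(2.059) ≈ 0.980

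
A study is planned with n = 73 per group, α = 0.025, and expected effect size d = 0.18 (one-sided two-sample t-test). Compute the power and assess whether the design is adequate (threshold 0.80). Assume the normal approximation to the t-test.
Power ≈ 0.19; the study is underpowered (power < 0.80)

Power calculation (two-sample t-test, normal approximation):
z_β = d · √(n/2) - z_α
z_β = 0.18 · √(73/2) - 1.960
z_β = 0.18 · 6.042 - 1.960
z_β = -0.872

Power = Φ(z_β) = Φ(-0.872) ≈ 0.191

Effect size d = 0.18 is very small by Cohen's convention (0.2/0.5/0.8).

Threshold: power ≥ 0.80 is conventionally adequate.
Power ≈ 0.19 → the study is underpowered (power < 0.80).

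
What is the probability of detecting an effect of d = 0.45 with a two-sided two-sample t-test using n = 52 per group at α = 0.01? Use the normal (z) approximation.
Power ≈ 0.39

Power calculation (two-sample t-test, normal approximation):
z_β = d · √(n/2) - z_{α/2}
z_β = 0.45 · √(52/2) - 2.576
z_β = 0.45 · 5.099 - 2.576
z_β = -0.281

Power = Φ(z_β) = Φ(-0.281) ≈ 0.389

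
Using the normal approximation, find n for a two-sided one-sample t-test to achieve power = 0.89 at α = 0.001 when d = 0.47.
n = 93

Sample size formula (one-sample t-test, normal approximation):
n = ((z_{α/2} + z_β) / d)²

z_{α/2} = 3.291 (for α = 0.001, two-sided)
z_β = 1.227 (for power = 0.89)
d = 0.47

n = ((3.291 + 1.227) / 0.47)²
n = (9.613)²
n ≈ 92.41
Round up to the next whole number: n = 93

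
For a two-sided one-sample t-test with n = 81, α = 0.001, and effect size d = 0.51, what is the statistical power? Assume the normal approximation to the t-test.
Power ≈ 0.90

Power calculation (one-sample t-test, normal approximation):
z_β = d · √n - z_{α/2}
z_β = 0.51 · √81 - 3.291
z_β = 0.51 · 9.000 - 3.291
z_β = 1.299

Power = Φ(z_β) = Φ(1.299) ≈ 0.903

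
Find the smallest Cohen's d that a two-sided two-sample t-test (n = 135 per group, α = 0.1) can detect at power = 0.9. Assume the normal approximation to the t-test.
d ≈ 0.36

Minimum detectable effect (two-sample t-test, normal approximation):
d = (z_{α/2} + z_β) / √(n/2)
d = (1.645 + 1.282) / √(135/2)
d = 2.926 / 8.216
d ≈ 0.36

By Cohen's convention (0.2 small / 0.5 medium / 0.8 large): small effect.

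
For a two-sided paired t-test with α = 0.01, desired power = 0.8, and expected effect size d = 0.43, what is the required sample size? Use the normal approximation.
n = 64 pairs

Sample size formula (paired t-test, normal approximation):
n = ((z_{α/2} + z_β) / d)²

z_{α/2} = 2.576 (for α = 0.01, two-sided)
z_β = 0.842 (for power = 0.8)
d = 0.43

n = ((2.576 + 0.842) / 0.43)²
n = (7.949)²
n ≈ 63.19
Round up to the next whole number: n = 64 pairs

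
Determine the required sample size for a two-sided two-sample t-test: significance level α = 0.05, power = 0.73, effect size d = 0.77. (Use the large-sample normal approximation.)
n = 23 per group

Sample size formula (two-sample t-test, normal approximation):
n = 2 · ((z_{α/2} + z_β) / d)²

z_{α/2} = 1.960 (for α = 0.05, two-sided)
z_β = 0.613 (for power = 0.73)
d = 0.77

n = 2 · ((1.960 + 0.613) / 0.77)²
n = 2 · (3.342)²
n ≈ 22.34
Round up to the next whole number: n = 23 per group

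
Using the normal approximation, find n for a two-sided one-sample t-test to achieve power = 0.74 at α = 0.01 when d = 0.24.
n = 180

Sample size formula (one-sample t-test, normal approximation):
n = ((z_{α/2} + z_β) / d)²

z_{α/2} = 2.576 (for α = 0.01, two-sided)
z_β = 0.643 (for power = 0.74)
d = 0.24

n = ((2.576 + 0.643) / 0.24)²
n = (13.413)²
n ≈ 179.91
Round up to the next whole number: n = 180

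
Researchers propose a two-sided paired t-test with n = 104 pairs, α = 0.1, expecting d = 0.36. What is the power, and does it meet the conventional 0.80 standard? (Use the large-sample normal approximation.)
Power ≈ 0.98; the study is adequately powered (power ≥ 0.80)

Power calculation (paired t-test, normal approximation):
z_β = d · √n - z_{α/2}
z_β = 0.36 · √104 - 1.645
z_β = 0.36 · 10.198 - 1.645
z_β = 2.026

Power = Φ(z_β) = Φ(2.026) ≈ 0.979

Effect size d = 0.36 is small by Cohen's convention (0.2/0.5/0.8).

Threshold: power ≥ 0.80 is conventionally adequate.
Power ≈ 0.98 → the study is adequately powered (power ≥ 0.80).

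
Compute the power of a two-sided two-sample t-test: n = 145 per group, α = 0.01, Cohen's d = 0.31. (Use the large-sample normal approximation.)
Power ≈ 0.53

Power calculation (two-sample t-test, normal approximation):
z_β = d · √(n/2) - z_{α/2}
z_β = 0.31 · √(145/2) - 2.576
z_β = 0.31 · 8.515 - 2.576
z_β = 0.064

Power = Φ(z_β) = Φ(0.064) ≈ 0.525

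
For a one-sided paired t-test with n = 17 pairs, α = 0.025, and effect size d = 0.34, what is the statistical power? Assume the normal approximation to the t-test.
Power ≈ 0.29

Power calculation (paired t-test, normal approximation):
z_β = d · √n - z_α
z_β = 0.34 · √17 - 1.960
z_β = 0.34 · 4.123 - 1.960
z_β = -0.558

Power = Φ(z_β) = Φ(-0.558) ≈ 0.288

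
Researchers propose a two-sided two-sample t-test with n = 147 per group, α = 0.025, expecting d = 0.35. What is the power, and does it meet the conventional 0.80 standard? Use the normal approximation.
Power ≈ 0.78; the study is underpowered (power < 0.80)

Power calculation (two-sample t-test, normal approximation):
z_β = d · √(n/2) - z_{α/2}
z_β = 0.35 · √(147/2) - 2.241
z_β = 0.35 · 8.573 - 2.241
z_β = 0.759

Power = Φ(z_β) = Φ(0.759) ≈ 0.776

Effect size d = 0.35 is small by Cohen's convention (0.2/0.5/0.8).

Threshold: power ≥ 0.80 is conventionally adequate.
Power ≈ 0.78 → the study is underpowered (power < 0.80).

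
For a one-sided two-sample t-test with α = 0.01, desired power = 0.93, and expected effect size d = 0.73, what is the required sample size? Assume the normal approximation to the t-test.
n = 55 per group

Sample size formula (two-sample t-test, normal approximation):
n = 2 · ((z_α + z_β) / d)²

z_α = 2.326 (for α = 0.01, one-sided)
z_β = 1.476 (for power = 0.93)
d = 0.73

n = 2 · ((2.326 + 1.476) / 0.73)²
n = 2 · (5.208)²
n ≈ 54.25
Round up to the next whole number: n = 55 per group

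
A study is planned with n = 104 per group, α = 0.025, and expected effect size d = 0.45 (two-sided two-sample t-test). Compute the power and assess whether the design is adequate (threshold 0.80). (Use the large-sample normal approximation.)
Power ≈ 0.84; the study is adequately powered (power ≥ 0.80)

Power calculation (two-sample t-test, normal approximation):
z_β = d · √(n/2) - z_{α/2}
z_β = 0.45 · √(104/2) - 2.241
z_β = 0.45 · 7.211 - 2.241
z_β = 1.004

Power = Φ(z_β) = Φ(1.004) ≈ 0.842

Effect size d = 0.45 is small by Cohen's convention (0.2/0.5/0.8).

Threshold: power ≥ 0.80 is conventionally adequate.
Power ≈ 0.84 → the study is adequately powered (power ≥ 0.80).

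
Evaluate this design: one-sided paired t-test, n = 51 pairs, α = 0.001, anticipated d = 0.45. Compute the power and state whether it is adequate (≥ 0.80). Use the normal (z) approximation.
Power ≈ 0.55; the study is underpowered (power < 0.80)

Power calculation (paired t-test, normal approximation):
z_β = d · √n - z_α
z_β = 0.45 · √51 - 3.090
z_β = 0.45 · 7.141 - 3.090
z_β = 0.123

Power = Φ(z_β) = Φ(0.123) ≈ 0.549

Effect size d = 0.45 is small by Cohen's convention (0.2/0.5/0.8).

Threshold: power ≥ 0.80 is conventionally adequate.
Power ≈ 0.55 → the study is underpowered (power < 0.80).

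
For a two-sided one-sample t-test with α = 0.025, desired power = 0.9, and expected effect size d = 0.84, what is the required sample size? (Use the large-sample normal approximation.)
n = 18

Sample size formula (one-sample t-test, normal approximation):
n = ((z_{α/2} + z_β) / d)²

z_{α/2} = 2.241 (for α = 0.025, two-sided)
z_β = 1.282 (for power = 0.9)
d = 0.84

n = ((2.241 + 1.282) / 0.84)²
n = (4.194)²
n ≈ 17.59
Round up to the next whole number: n = 18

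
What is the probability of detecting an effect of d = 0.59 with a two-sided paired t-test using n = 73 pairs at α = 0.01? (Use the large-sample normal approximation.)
Power ≈ 0.99

Power calculation (paired t-test, normal approximation):
z_β = d · √n - z_{α/2}
z_β = 0.59 · √73 - 2.576
z_β = 0.59 · 8.544 - 2.576
z_β = 2.465

Power = Φ(z_β) = Φ(2.465) ≈ 0.993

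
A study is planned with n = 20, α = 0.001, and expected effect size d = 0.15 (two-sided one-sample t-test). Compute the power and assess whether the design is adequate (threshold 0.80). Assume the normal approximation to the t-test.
Power ≈ 0.00; the study is underpowered (power < 0.80)

Power calculation (one-sample t-test, normal approximation):
z_β = d · √n - z_{α/2}
z_β = 0.15 · √20 - 3.291
z_β = 0.15 · 4.472 - 3.291
z_β = -2.620

Power = Φ(z_β) = Φ(-2.620) ≈ 0.004

Effect size d = 0.15 is very small by Cohen's convention (0.2/0.5/0.8).

Threshold: power ≥ 0.80 is conventionally adequate.
Power ≈ 0.00 → the study is underpowered (power < 0.80).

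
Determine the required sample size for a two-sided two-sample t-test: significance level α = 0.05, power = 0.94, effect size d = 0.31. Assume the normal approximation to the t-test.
n = 258 per group

Sample size formula (two-sample t-test, normal approximation):
n = 2 · ((z_{α/2} + z_β) / d)²

z_{α/2} = 1.960 (for α = 0.05, two-sided)
z_β = 1.555 (for power = 0.94)
d = 0.31

n = 2 · ((1.960 + 1.555) / 0.31)²
n = 2 · (11.339)²
n ≈ 257.15
Round up to the next whole number: n = 258 per group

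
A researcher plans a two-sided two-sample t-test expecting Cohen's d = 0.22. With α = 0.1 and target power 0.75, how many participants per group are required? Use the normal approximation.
n = 223 per group

Sample size formula (two-sample t-test, normal approximation):
n = 2 · ((z_{α/2} + z_β) / d)²

z_{α/2} = 1.645 (for α = 0.1, two-sided)
z_β = 0.674 (for power = 0.75)
d = 0.22

n = 2 · ((1.645 + 0.674) / 0.22)²
n = 2 · (10.541)²
n ≈ 222.23
Round up to the next whole number: n = 223 per group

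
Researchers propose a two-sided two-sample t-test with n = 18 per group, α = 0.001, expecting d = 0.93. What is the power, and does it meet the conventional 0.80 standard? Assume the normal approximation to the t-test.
Power ≈ 0.31; the study is underpowered (power < 0.80)

Power calculation (two-sample t-test, normal approximation):
z_β = d · √(n/2) - z_{α/2}
z_β = 0.93 · √(18/2) - 3.291
z_β = 0.93 · 3.000 - 3.291
z_β = -0.501

Power = Φ(z_β) = Φ(-0.501) ≈ 0.308

Effect size d = 0.93 is large by Cohen's convention (0.2/0.5/0.8).

Threshold: power ≥ 0.80 is conventionally adequate.
Power ≈ 0.31 → the study is underpowered (power < 0.80).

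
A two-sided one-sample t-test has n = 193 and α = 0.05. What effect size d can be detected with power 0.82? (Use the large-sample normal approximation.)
d ≈ 0.21

Minimum detectable effect (one-sample t-test, normal approximation):
d = (z_{α/2} + z_β) / √n
d = (1.960 + 0.915) / √193
d = 2.875 / 13.892
d ≈ 0.21

By Cohen's convention (0.2 small / 0.5 medium / 0.8 large): small effect.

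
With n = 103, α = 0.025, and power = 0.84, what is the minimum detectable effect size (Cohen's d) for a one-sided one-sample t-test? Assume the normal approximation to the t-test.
d ≈ 0.29

Minimum detectable effect (one-sample t-test, normal approximation):
d = (z_α + z_β) / √n
d = (1.960 + 0.994) / √103
d = 2.954 / 10.149
d ≈ 0.29

By Cohen's convention (0.2 small / 0.5 medium / 0.8 large): small effect.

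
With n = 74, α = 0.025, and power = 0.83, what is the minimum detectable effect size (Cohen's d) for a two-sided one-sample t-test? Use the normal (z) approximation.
d ≈ 0.37

Minimum detectable effect (one-sample t-test, normal approximation):
d = (z_{α/2} + z_β) / √n
d = (2.241 + 0.954) / √74
d = 3.196 / 8.602
d ≈ 0.37

By Cohen's convention (0.2 small / 0.5 medium / 0.8 large): small effect.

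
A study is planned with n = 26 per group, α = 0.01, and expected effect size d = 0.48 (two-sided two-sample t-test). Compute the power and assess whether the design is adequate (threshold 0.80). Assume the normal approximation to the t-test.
Power ≈ 0.20; the study is underpowered (power < 0.80)

Power calculation (two-sample t-test, normal approximation):
z_β = d · √(n/2) - z_{α/2}
z_β = 0.48 · √(26/2) - 2.576
z_β = 0.48 · 3.606 - 2.576
z_β = -0.845

Power = Φ(z_β) = Φ(-0.845) ≈ 0.199

Effect size d = 0.48 is small by Cohen's convention (0.2/0.5/0.8).

Threshold: power ≥ 0.80 is conventionally adequate.
Power ≈ 0.20 → the study is underpowered (power < 0.80).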